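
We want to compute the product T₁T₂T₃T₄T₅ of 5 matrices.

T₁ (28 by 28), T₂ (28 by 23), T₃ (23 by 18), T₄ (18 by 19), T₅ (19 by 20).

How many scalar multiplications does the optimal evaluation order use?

42624

Adjacent pairs: T₁T₂ = 28·28·23 = 18032; T₂T₃ = 28·23·18 = 11592; T₃T₄ = 23·18·19 = 7866; T₄T₅ = 18·19·20 = 6840.
Length 3: T₁..T₃: k=1: 0+11592+28·28·18=25704; k=2: 18032+0+28·23·18=29624 → min 25704 | T₂..T₄: k=2: 0+7866+28·23·19=20102; k=3: 11592+0+28·18·19=21168 → min 20102 | T₃..T₅: k=3: 0+6840+23·18·20=15120; k=4: 7866+0+23·19·20=16606 → min 15120.
Length 4: T₁..T₄: k=1: 0+20102+28·28·19=34998; k=2: 18032+7866+28·23·19=38134; k=3: 25704+0+28·18·19=35280 → min 34998 | T₂..T₅: k=2: 0+15120+28·23·20=28000; k=3: 11592+6840+28·18·20=28512; k=4: 20102+0+28·19·20=30742 → min 28000.
Length 5: T₁..T₅: k=1: 0+28000+28·28·20=43680; k=2: 18032+15120+28·23·20=46032; k=3: 25704+6840+28·18·20=42624; k=4: 34998+0+28·19·20=45638 → min 42624.
Optimal order: ((T₁(T₂T₃))(T₄T₅)) with cost 42624.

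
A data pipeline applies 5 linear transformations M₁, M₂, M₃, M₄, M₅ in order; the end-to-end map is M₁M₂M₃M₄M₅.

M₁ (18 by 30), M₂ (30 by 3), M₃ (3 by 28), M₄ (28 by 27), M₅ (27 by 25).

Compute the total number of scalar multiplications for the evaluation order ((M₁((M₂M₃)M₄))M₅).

(M₂M₃): 30×3 by 3×28 → 30×28, cost 30·3·28 = 2520
((M₂M₃)M₄): 30×28 by 28×27 → 30×27, cost 30·28·27 = 22680; cumulative 25200
(M₁((M₂M₃)M₄)): 18×30 by 30×27 → 18×27, cost 18·30·27 = 14580; cumulative 39780
((M₁((M₂M₃)M₄))M₅): 18×27 by 27×25 → 18×25, cost 18·27·25 = 12150; cumulative 51930
Total: 51930 scalar multiplications.

51930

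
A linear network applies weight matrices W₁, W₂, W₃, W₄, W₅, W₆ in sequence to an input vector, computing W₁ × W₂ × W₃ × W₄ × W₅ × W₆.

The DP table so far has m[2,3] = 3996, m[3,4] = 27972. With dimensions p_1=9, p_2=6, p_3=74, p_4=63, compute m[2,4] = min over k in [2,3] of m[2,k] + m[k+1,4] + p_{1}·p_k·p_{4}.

m[2,4] = min over k∈[2,3] of m[2,k]+m[k+1,4]+p_{1}·p_k·p_{4}.
k=2: 0 + 27972 + 9·6·63 = 31374; k=3: 3996 + 0 + 9·74·63 = 45954.
Minimum: 31374 at k=2.

31374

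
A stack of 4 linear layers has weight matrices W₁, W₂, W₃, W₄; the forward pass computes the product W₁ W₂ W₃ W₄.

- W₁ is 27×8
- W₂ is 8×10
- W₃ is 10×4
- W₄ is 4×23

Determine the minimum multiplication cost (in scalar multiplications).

3668

Adjacent pairs: W₁W₂ = 27·8·10 = 2160; W₂W₃ = 8·10·4 = 320; W₃W₄ = 10·4·23 = 920.
Length 3: W₁..W₃: k=1: 0+320+27·8·4=1184; k=2: 2160+0+27·10·4=3240 → min 1184 | W₂..W₄: k=2: 0+920+8·10·23=2760; k=3: 320+0+8·4·23=1056 → min 1056.
Length 4: W₁..W₄: k=1: 0+1056+27·8·23=6024; k=2: 2160+920+27·10·23=9290; k=3: 1184+0+27·4·23=3668 → min 3668.
Optimal order: ((W₁ (W₂ W₃)) W₄) with cost 3668.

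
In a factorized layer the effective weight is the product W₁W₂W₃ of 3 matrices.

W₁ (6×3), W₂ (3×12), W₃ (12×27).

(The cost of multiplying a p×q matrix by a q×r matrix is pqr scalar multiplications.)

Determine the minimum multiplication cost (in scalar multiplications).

1458

Order (W₁(W₂W₃)): (W₂W₃): 3×12 by 12×27 → 3×27, cost 3·12·27 = 972; (W₁(W₂W₃)): 6×3 by 3×27 → 6×27, cost 6·3·27 = 486; cumulative 1458. Total 1458.
Order ((W₁W₂)W₃): (W₁W₂): 6×3 by 3×12 → 6×12, cost 6·3·12 = 216; ((W₁W₂)W₃): 6×12 by 12×27 → 6×27, cost 6·12·27 = 1944; cumulative 2160. Total 2160.
Minimum: 1458.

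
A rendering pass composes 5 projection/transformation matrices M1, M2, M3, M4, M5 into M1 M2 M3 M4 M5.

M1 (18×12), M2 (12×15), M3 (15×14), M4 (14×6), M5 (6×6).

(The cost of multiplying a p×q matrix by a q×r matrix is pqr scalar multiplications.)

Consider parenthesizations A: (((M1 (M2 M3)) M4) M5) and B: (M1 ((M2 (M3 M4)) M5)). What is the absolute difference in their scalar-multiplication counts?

3636

Order A = (((M1 (M2 M3)) M4) M5): (M2 M3): 12×15 by 15×14 → 12×14, cost 12·15·14 = 2520; (M1 (M2 M3)): 18×12 by 12×14 → 18×14, cost 18·12·14 = 3024; cumulative 5544; ((M1 (M2 M3)) M4): 18×14 by 14×6 → 18×6, cost 18·14·6 = 1512; cumulative 7056; (((M1 (M2 M3)) M4) M5): 18×6 by 6×6 → 18×6, cost 18·6·6 = 648; cumulative 7704. Total 7704.
Order B = (M1 ((M2 (M3 M4)) M5)): (M3 M4): 15×14 by 14×6 → 15×6, cost 15·14·6 = 1260; (M2 (M3 M4)): 12×15 by 15×6 → 12×6, cost 12·15·6 = 1080; cumulative 2340; ((M2 (M3 M4)) M5): 12×6 by 6×6 → 12×6, cost 12·6·6 = 432; cumulative 2772; (M1 ((M2 (M3 M4)) M5)): 18×12 by 12×6 → 18×6, cost 18·12·6 = 1296; cumulative 4068. Total 4068.
Difference: |7704 − 4068| = 3636.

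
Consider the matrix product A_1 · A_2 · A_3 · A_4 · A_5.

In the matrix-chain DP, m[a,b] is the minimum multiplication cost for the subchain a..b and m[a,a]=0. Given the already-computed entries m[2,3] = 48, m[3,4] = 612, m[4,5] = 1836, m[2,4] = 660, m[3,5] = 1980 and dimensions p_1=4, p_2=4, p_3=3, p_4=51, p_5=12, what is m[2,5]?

m[2,5] = min over k∈[2,4] of m[2,k]+m[k+1,5]+p_{1}·p_k·p_{5}.
k=2: 0 + 1980 + 4·4·12 = 2172; k=3: 48 + 1836 + 4·3·12 = 2028; k=4: 660 + 0 + 4·51·12 = 3108.
Minimum: 2028 at k=3.

2028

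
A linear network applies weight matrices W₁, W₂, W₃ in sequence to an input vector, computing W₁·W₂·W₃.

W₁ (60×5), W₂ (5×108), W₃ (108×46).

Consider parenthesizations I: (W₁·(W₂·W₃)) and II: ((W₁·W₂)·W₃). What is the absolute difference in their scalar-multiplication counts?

291840

Order I = (W₁·(W₂·W₃)): (W₂·W₃): 5×108 by 108×46 → 5×46, cost 5·108·46 = 24840; (W₁·(W₂·W₃)): 60×5 by 5×46 → 60×46, cost 60·5·46 = 13800; cumulative 38640. Total 38640.
Order II = ((W₁·W₂)·W₃): (W₁·W₂): 60×5 by 5×108 → 60×108, cost 60·5·108 = 32400; ((W₁·W₂)·W₃): 60×108 by 108×46 → 60×46, cost 60·108·46 = 298080; cumulative 330480. Total 330480.
Difference: |38640 − 330480| = 291840.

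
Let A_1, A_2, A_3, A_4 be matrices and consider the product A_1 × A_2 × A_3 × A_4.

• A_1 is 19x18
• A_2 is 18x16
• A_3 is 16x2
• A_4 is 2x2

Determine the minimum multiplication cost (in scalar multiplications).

1324

Adjacent pairs: A_1A_2 = 19·18·16 = 5472; A_2A_3 = 18·16·2 = 576; A_3A_4 = 16·2·2 = 64.
Length 3: A_1..A_3: k=1: 0+576+19·18·2=1260; k=2: 5472+0+19·16·2=6080 → min 1260 | A_2..A_4: k=2: 0+64+18·16·2=640; k=3: 576+0+18·2·2=648 → min 640.
Length 4: A_1..A_4: k=1: 0+640+19·18·2=1324; k=2: 5472+64+19·16·2=6144; k=3: 1260+0+19·2·2=1336 → min 1324.
Optimal order: (A_1 × (A_2 × (A_3 × A_4))) with cost 1324.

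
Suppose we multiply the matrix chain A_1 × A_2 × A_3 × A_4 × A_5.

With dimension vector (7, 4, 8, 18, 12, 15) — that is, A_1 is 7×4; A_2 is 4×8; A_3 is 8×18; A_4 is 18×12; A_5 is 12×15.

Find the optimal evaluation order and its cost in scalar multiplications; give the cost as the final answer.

Adjacent pairs: A_1A_2 = 7·4·8 = 224; A_2A_3 = 4·8·18 = 576; A_3A_4 = 8·18·12 = 1728; A_4A_5 = 18·12·15 = 3240.
Length 3: A_1..A_3: k=1: 0+576+7·4·18=1080; k=2: 224+0+7·8·18=1232 → min 1080 | A_2..A_4: k=2: 0+1728+4·8·12=2112; k=3: 576+0+4·18·12=1440 → min 1440 | A_3..A_5: k=3: 0+3240+8·18·15=5400; k=4: 1728+0+8·12·15=3168 → min 3168.
Length 4: A_1..A_4: k=1: 0+1440+7·4·12=1776; k=2: 224+1728+7·8·12=2624; k=3: 1080+0+7·18·12=2592 → min 1776 | A_2..A_5: k=2: 0+3168+4·8·15=3648; k=3: 576+3240+4·18·15=4896; k=4: 1440+0+4·12·15=2160 → min 2160.
Length 5: A_1..A_5: k=1: 0+2160+7·4·15=2580; k=2: 224+3168+7·8·15=4232; k=3: 1080+3240+7·18·15=6210; k=4: 1776+0+7·12·15=3036 → min 2580.
Optimal parenthesization: (A_1 × (((A_2 × A_3) × A_4) × A_5)) with cost 2580.

2580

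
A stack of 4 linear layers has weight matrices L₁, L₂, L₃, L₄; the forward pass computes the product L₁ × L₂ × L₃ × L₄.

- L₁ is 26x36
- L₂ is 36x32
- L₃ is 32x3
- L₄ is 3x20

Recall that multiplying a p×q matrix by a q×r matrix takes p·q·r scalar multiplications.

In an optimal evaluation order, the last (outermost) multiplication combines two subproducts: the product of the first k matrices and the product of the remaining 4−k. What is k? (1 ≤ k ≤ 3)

3

Adjacent pairs: L₁L₂ = 26·36·32 = 29952; L₂L₃ = 36·32·3 = 3456; L₃L₄ = 32·3·20 = 1920.
Length 3: L₁..L₃: k=1: 0+3456+26·36·3=6264; k=2: 29952+0+26·32·3=32448 → min 6264 | L₂..L₄: k=2: 0+1920+36·32·20=24960; k=3: 3456+0+36·3·20=5616 → min 5616.
Top-level splits: k=1: (L₁..L₁)·(L₂..L₄) → 0+5616+26·36·20 = 24336; k=2: (L₁..L₂)·(L₃..L₄) → 29952+1920+26·32·20 = 48512; k=3: (L₁..L₃)·(L₄..L₄) → 6264+0+26·3·20 = 7824.
Best split is after L₃, i.e. k = 3.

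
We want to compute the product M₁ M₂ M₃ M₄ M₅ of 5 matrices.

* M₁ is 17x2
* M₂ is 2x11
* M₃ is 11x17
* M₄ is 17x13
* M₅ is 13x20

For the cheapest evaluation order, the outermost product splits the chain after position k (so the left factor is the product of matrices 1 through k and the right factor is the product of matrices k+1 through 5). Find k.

1

Adjacent pairs: M₁M₂ = 17·2·11 = 374; M₂M₃ = 2·11·17 = 374; M₃M₄ = 11·17·13 = 2431; M₄M₅ = 17·13·20 = 4420.
Length 3: M₁..M₃: k=1: 0+374+17·2·17=952; k=2: 374+0+17·11·17=3553 → min 952 | M₂..M₄: k=2: 0+2431+2·11·13=2717; k=3: 374+0+2·17·13=816 → min 816 | M₃..M₅: k=3: 0+4420+11·17·20=8160; k=4: 2431+0+11·13·20=5291 → min 5291.
Length 4: M₁..M₄: k=1: 0+816+17·2·13=1258; k=2: 374+2431+17·11·13=5236; k=3: 952+0+17·17·13=4709 → min 1258 | M₂..M₅: k=2: 0+5291+2·11·20=5731; k=3: 374+4420+2·17·20=5474; k=4: 816+0+2·13·20=1336 → min 1336.
Top-level splits: k=1: (M₁..M₁)·(M₂..M₅) → 0+1336+17·2·20 = 2016; k=2: (M₁..M₂)·(M₃..M₅) → 374+5291+17·11·20 = 9405; k=3: (M₁..M₃)·(M₄..M₅) → 952+4420+17·17·20 = 11152; k=4: (M₁..M₄)·(M₅..M₅) → 1258+0+17·13·20 = 5678.
Best split is after M₁, i.e. k = 1.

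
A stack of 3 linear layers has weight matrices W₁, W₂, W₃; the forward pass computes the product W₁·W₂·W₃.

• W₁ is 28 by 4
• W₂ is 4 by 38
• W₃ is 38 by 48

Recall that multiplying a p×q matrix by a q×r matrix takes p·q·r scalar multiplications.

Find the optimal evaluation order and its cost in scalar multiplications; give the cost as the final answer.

12672

(W₁·(W₂·W₃)): cost 12672.
((W₁·W₂)·W₃): cost 55328.
Optimal: (W₁·(W₂·W₃)) with cost 12672.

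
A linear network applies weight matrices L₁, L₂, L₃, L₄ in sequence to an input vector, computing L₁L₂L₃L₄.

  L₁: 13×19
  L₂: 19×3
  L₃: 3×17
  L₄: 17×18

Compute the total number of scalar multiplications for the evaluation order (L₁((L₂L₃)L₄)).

11229

(L₂L₃): 19×3 by 3×17 → 19×17, cost 19·3·17 = 969
((L₂L₃)L₄): 19×17 by 17×18 → 19×18, cost 19·17·18 = 5814; cumulative 6783
(L₁((L₂L₃)L₄)): 13×19 by 19×18 → 13×18, cost 13·19·18 = 4446; cumulative 11229
Total: 11229 scalar multiplications.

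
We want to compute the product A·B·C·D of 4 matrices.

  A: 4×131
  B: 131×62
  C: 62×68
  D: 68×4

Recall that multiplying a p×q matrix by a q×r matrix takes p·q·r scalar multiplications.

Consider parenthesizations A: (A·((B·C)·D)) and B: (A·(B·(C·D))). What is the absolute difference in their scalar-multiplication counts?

538576

Order A = (A·((B·C)·D)): (B·C): 131×62 by 62×68 → 131×68, cost 131·62·68 = 552296; ((B·C)·D): 131×68 by 68×4 → 131×4, cost 131·68·4 = 35632; cumulative 587928; (A·((B·C)·D)): 4×131 by 131×4 → 4×4, cost 4·131·4 = 2096; cumulative 590024. Total 590024.
Order B = (A·(B·(C·D))): (C·D): 62×68 by 68×4 → 62×4, cost 62·68·4 = 16864; (B·(C·D)): 131×62 by 62×4 → 131×4, cost 131·62·4 = 32488; cumulative 49352; (A·(B·(C·D))): 4×131 by 131×4 → 4×4, cost 4·131·4 = 2096; cumulative 51448. Total 51448.
Difference: |590024 − 51448| = 538576.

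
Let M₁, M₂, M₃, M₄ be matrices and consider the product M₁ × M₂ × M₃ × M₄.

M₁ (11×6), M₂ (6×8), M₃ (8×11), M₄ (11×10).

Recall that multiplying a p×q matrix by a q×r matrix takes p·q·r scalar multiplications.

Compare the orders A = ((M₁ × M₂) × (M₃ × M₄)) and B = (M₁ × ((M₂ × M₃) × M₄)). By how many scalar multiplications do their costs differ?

Order A = ((M₁ × M₂) × (M₃ × M₄)): (M₁ × M₂): 11×6 by 6×8 → 11×8, cost 11·6·8 = 528; (M₃ × M₄): 8×11 by 11×10 → 8×10, cost 8·11·10 = 880; ((M₁ × M₂) × (M₃ × M₄)): 11×8 by 8×10 → 11×10, cost 11·8·10 = 880; cumulative 2288. Total 2288.
Order B = (M₁ × ((M₂ × M₃) × M₄)): (M₂ × M₃): 6×8 by 8×11 → 6×11, cost 6·8·11 = 528; ((M₂ × M₃) × M₄): 6×11 by 11×10 → 6×10, cost 6·11·10 = 660; cumulative 1188; (M₁ × ((M₂ × M₃) × M₄)): 11×6 by 6×10 → 11×10, cost 11·6·10 = 660; cumulative 1848. Total 1848.
Difference: |2288 − 1848| = 440.

440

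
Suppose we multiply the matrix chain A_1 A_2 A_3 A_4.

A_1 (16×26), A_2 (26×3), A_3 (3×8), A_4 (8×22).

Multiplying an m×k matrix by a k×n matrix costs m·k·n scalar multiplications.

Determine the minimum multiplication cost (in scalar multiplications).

2832

Adjacent pairs: A_1A_2 = 16·26·3 = 1248; A_2A_3 = 26·3·8 = 624; A_3A_4 = 3·8·22 = 528.
Length 3: A_1..A_3: k=1: 0+624+16·26·8=3952; k=2: 1248+0+16·3·8=1632 → min 1632 | A_2..A_4: k=2: 0+528+26·3·22=2244; k=3: 624+0+26·8·22=5200 → min 2244.
Length 4: A_1..A_4: k=1: 0+2244+16·26·22=11396; k=2: 1248+528+16·3·22=2832; k=3: 1632+0+16·8·22=4448 → min 2832.
Optimal order: ((A_1 A_2) (A_3 A_4)) with cost 2832.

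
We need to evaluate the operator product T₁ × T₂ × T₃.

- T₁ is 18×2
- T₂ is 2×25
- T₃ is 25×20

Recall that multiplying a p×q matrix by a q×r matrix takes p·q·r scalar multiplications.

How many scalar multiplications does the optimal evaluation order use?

Order (T₁ × (T₂ × T₃)): (T₂ × T₃): 2×25 by 25×20 → 2×20, cost 2·25·20 = 1000; (T₁ × (T₂ × T₃)): 18×2 by 2×20 → 18×20, cost 18·2·20 = 720; cumulative 1720. Total 1720.
Order ((T₁ × T₂) × T₃): (T₁ × T₂): 18×2 by 2×25 → 18×25, cost 18·2·25 = 900; ((T₁ × T₂) × T₃): 18×25 by 25×20 → 18×20, cost 18·25·20 = 9000; cumulative 9900. Total 9900.
Minimum: 1720.

1720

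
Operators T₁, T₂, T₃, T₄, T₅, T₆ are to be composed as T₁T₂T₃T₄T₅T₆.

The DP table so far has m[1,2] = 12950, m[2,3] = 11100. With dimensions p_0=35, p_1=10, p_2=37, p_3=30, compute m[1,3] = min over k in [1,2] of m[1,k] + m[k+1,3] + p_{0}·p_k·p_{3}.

21600

m[1,3] = min over k∈[1,2] of m[1,k]+m[k+1,3]+p_{0}·p_k·p_{3}.
k=1: 0 + 11100 + 35·10·30 = 21600; k=2: 12950 + 0 + 35·37·30 = 51800.
Minimum: 21600 at k=1.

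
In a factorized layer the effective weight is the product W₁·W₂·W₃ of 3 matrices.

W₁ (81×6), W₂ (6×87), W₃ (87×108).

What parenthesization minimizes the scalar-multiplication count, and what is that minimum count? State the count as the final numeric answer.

(W₁·(W₂·W₃)): cost 108864.
((W₁·W₂)·W₃): cost 803358.
Optimal: (W₁·(W₂·W₃)) with cost 108864.

108864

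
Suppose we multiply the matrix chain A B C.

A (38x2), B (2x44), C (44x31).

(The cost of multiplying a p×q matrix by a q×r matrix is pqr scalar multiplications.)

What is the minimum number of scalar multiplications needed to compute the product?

5084

Order (A (B C)): (B C): 2×44 by 44×31 → 2×31, cost 2·44·31 = 2728; (A (B C)): 38×2 by 2×31 → 38×31, cost 38·2·31 = 2356; cumulative 5084. Total 5084.
Order ((A B) C): (A B): 38×2 by 2×44 → 38×44, cost 38·2·44 = 3344; ((A B) C): 38×44 by 44×31 → 38×31, cost 38·44·31 = 51832; cumulative 55176. Total 55176.
Minimum: 5084.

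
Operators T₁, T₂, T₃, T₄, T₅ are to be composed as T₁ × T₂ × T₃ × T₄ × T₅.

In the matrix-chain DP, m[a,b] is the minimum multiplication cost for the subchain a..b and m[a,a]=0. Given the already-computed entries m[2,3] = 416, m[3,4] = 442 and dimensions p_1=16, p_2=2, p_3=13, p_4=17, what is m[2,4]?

m[2,4] = min over k∈[2,3] of m[2,k]+m[k+1,4]+p_{1}·p_k·p_{4}.
k=2: 0 + 442 + 16·2·17 = 986; k=3: 416 + 0 + 16·13·17 = 3952.
Minimum: 986 at k=2.

986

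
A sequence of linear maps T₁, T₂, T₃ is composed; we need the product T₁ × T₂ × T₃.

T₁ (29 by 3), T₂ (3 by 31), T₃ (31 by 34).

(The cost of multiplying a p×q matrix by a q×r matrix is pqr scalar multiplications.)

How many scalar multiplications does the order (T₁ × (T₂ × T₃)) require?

6120

(T₂ × T₃): 3×31 by 31×34 → 3×34, cost 3·31·34 = 3162
(T₁ × (T₂ × T₃)): 29×3 by 3×34 → 29×34, cost 29·3·34 = 2958; cumulative 6120
Total: 6120 scalar multiplications.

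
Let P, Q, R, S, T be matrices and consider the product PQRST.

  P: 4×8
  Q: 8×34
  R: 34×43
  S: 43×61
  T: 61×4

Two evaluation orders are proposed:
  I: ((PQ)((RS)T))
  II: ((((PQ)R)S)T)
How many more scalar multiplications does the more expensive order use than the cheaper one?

80706

Order I = ((PQ)((RS)T)): (PQ): 4×8 by 8×34 → 4×34, cost 4·8·34 = 1088; (RS): 34×43 by 43×61 → 34×61, cost 34·43·61 = 89182; ((RS)T): 34×61 by 61×4 → 34×4, cost 34·61·4 = 8296; cumulative 97478; ((PQ)((RS)T)): 4×34 by 34×4 → 4×4, cost 4·34·4 = 544; cumulative 99110. Total 99110.
Order II = ((((PQ)R)S)T): (PQ): 4×8 by 8×34 → 4×34, cost 4·8·34 = 1088; ((PQ)R): 4×34 by 34×43 → 4×43, cost 4·34·43 = 5848; cumulative 6936; (((PQ)R)S): 4×43 by 43×61 → 4×61, cost 4·43·61 = 10492; cumulative 17428; ((((PQ)R)S)T): 4×61 by 61×4 → 4×4, cost 4·61·4 = 976; cumulative 18404. Total 18404.
Difference: |99110 − 18404| = 80706.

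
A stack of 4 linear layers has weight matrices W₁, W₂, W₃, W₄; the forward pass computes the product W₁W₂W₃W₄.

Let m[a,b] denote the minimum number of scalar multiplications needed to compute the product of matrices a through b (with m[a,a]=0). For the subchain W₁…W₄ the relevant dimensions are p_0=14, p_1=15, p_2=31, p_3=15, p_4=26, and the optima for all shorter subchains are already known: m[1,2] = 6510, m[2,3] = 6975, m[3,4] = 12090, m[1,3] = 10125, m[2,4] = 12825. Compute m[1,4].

15585

m[1,4] = min over k∈[1,3] of m[1,k]+m[k+1,4]+p_{0}·p_k·p_{4}.
k=1: 0 + 12825 + 14·15·26 = 18285; k=2: 6510 + 12090 + 14·31·26 = 29884; k=3: 10125 + 0 + 14·15·26 = 15585.
Minimum: 15585 at k=3.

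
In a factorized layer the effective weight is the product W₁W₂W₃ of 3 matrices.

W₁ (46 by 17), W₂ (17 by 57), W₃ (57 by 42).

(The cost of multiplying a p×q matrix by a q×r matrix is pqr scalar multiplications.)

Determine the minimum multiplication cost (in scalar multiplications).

Order (W₁(W₂W₃)): (W₂W₃): 17×57 by 57×42 → 17×42, cost 17·57·42 = 40698; (W₁(W₂W₃)): 46×17 by 17×42 → 46×42, cost 46·17·42 = 32844; cumulative 73542. Total 73542.
Order ((W₁W₂)W₃): (W₁W₂): 46×17 by 17×57 → 46×57, cost 46·17·57 = 44574; ((W₁W₂)W₃): 46×57 by 57×42 → 46×42, cost 46·57·42 = 110124; cumulative 154698. Total 154698.
Minimum: 73542.

73542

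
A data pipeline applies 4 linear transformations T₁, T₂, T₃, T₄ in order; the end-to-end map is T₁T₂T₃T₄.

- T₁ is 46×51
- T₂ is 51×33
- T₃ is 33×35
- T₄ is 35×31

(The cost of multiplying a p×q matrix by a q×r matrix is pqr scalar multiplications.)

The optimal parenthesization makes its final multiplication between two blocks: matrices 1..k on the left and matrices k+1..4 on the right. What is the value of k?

Adjacent pairs: T₁T₂ = 46·51·33 = 77418; T₂T₃ = 51·33·35 = 58905; T₃T₄ = 33·35·31 = 35805.
Length 3: T₁..T₃: k=1: 0+58905+46·51·35=141015; k=2: 77418+0+46·33·35=130548 → min 130548 | T₂..T₄: k=2: 0+35805+51·33·31=87978; k=3: 58905+0+51·35·31=114240 → min 87978.
Top-level splits: k=1: (T₁..T₁)·(T₂..T₄) → 0+87978+46·51·31 = 160704; k=2: (T₁..T₂)·(T₃..T₄) → 77418+35805+46·33·31 = 160281; k=3: (T₁..T₃)·(T₄..T₄) → 130548+0+46·35·31 = 180458.
Best split is after T₂, i.e. k = 2.

2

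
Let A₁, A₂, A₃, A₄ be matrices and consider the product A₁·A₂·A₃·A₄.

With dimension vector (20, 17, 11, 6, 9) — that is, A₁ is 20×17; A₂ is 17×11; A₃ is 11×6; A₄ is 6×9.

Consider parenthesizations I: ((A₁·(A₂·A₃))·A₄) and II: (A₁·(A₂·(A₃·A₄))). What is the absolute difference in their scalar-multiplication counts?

1095

Order I = ((A₁·(A₂·A₃))·A₄): (A₂·A₃): 17×11 by 11×6 → 17×6, cost 17·11·6 = 1122; (A₁·(A₂·A₃)): 20×17 by 17×6 → 20×6, cost 20·17·6 = 2040; cumulative 3162; ((A₁·(A₂·A₃))·A₄): 20×6 by 6×9 → 20×9, cost 20·6·9 = 1080; cumulative 4242. Total 4242.
Order II = (A₁·(A₂·(A₃·A₄))): (A₃·A₄): 11×6 by 6×9 → 11×9, cost 11·6·9 = 594; (A₂·(A₃·A₄)): 17×11 by 11×9 → 17×9, cost 17·11·9 = 1683; cumulative 2277; (A₁·(A₂·(A₃·A₄))): 20×17 by 17×9 → 20×9, cost 20·17·9 = 3060; cumulative 5337. Total 5337.
Difference: |4242 − 5337| = 1095.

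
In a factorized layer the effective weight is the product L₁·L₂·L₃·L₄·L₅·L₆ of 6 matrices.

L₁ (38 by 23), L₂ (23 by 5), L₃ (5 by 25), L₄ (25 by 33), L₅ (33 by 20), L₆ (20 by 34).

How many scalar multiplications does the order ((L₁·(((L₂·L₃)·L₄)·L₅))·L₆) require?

(L₂·L₃): 23×5 by 5×25 → 23×25, cost 23·5·25 = 2875
((L₂·L₃)·L₄): 23×25 by 25×33 → 23×33, cost 23·25·33 = 18975; cumulative 21850
(((L₂·L₃)·L₄)·L₅): 23×33 by 33×20 → 23×20, cost 23·33·20 = 15180; cumulative 37030
(L₁·(((L₂·L₃)·L₄)·L₅)): 38×23 by 23×20 → 38×20, cost 38·23·20 = 17480; cumulative 54510
((L₁·(((L₂·L₃)·L₄)·L₅))·L₆): 38×20 by 20×34 → 38×34, cost 38·20·34 = 25840; cumulative 80350
Total: 80350 scalar multiplications.

80350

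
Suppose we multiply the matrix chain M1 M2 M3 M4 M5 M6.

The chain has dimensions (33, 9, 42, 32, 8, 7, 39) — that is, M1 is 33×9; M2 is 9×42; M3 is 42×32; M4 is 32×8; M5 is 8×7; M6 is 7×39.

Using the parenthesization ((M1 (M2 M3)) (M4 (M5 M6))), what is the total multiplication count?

74952

(M2 M3): 9×42 by 42×32 → 9×32, cost 9·42·32 = 12096
(M1 (M2 M3)): 33×9 by 9×32 → 33×32, cost 33·9·32 = 9504; cumulative 21600
(M5 M6): 8×7 by 7×39 → 8×39, cost 8·7·39 = 2184
(M4 (M5 M6)): 32×8 by 8×39 → 32×39, cost 32·8·39 = 9984; cumulative 12168
((M1 (M2 M3)) (M4 (M5 M6))): 33×32 by 32×39 → 33×39, cost 33·32·39 = 41184; cumulative 74952
Total: 74952 scalar multiplications.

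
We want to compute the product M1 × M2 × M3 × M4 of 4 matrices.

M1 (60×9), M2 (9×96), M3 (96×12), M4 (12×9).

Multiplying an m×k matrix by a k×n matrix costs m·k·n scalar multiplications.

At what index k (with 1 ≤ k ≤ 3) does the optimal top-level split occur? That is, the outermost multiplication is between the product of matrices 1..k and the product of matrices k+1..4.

1

Adjacent pairs: M1M2 = 60·9·96 = 51840; M2M3 = 9·96·12 = 10368; M3M4 = 96·12·9 = 10368.
Length 3: M1..M3: k=1: 0+10368+60·9·12=16848; k=2: 51840+0+60·96·12=120960 → min 16848 | M2..M4: k=2: 0+10368+9·96·9=18144; k=3: 10368+0+9·12·9=11340 → min 11340.
Top-level splits: k=1: (M1..M1)·(M2..M4) → 0+11340+60·9·9 = 16200; k=2: (M1..M2)·(M3..M4) → 51840+10368+60·96·9 = 114048; k=3: (M1..M3)·(M4..M4) → 16848+0+60·12·9 = 23328.
Best split is after M1, i.e. k = 1.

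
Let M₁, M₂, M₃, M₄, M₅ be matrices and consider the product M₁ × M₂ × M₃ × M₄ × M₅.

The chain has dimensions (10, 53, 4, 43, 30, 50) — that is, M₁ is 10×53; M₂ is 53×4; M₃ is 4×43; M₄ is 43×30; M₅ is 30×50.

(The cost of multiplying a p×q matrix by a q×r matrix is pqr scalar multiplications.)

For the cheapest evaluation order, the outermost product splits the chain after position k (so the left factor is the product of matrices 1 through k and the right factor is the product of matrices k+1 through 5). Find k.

Adjacent pairs: M₁M₂ = 10·53·4 = 2120; M₂M₃ = 53·4·43 = 9116; M₃M₄ = 4·43·30 = 5160; M₄M₅ = 43·30·50 = 64500.
Length 3: M₁..M₃: k=1: 0+9116+10·53·43=31906; k=2: 2120+0+10·4·43=3840 → min 3840 | M₂..M₄: k=2: 0+5160+53·4·30=11520; k=3: 9116+0+53·43·30=77486 → min 11520 | M₃..M₅: k=3: 0+64500+4·43·50=73100; k=4: 5160+0+4·30·50=11160 → min 11160.
Length 4: M₁..M₄: k=1: 0+11520+10·53·30=27420; k=2: 2120+5160+10·4·30=8480; k=3: 3840+0+10·43·30=16740 → min 8480 | M₂..M₅: k=2: 0+11160+53·4·50=21760; k=3: 9116+64500+53·43·50=187566; k=4: 11520+0+53·30·50=91020 → min 21760.
Top-level splits: k=1: (M₁..M₁)·(M₂..M₅) → 0+21760+10·53·50 = 48260; k=2: (M₁..M₂)·(M₃..M₅) → 2120+11160+10·4·50 = 15280; k=3: (M₁..M₃)·(M₄..M₅) → 3840+64500+10·43·50 = 89840; k=4: (M₁..M₄)·(M₅..M₅) → 8480+0+10·30·50 = 23480.
Best split is after M₂, i.e. k = 2.

2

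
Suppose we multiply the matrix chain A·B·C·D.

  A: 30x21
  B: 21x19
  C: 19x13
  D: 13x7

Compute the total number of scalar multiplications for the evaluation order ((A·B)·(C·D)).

17689

(A·B): 30×21 by 21×19 → 30×19, cost 30·21·19 = 11970
(C·D): 19×13 by 13×7 → 19×7, cost 19·13·7 = 1729
((A·B)·(C·D)): 30×19 by 19×7 → 30×7, cost 30·19·7 = 3990; cumulative 17689
Total: 17689 scalar multiplications.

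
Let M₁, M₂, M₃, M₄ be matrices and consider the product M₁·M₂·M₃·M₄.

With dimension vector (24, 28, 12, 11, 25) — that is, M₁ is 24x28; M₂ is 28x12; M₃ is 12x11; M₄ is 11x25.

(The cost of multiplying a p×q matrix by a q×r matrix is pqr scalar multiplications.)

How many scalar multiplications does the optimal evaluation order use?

17688

Adjacent pairs: M₁M₂ = 24·28·12 = 8064; M₂M₃ = 28·12·11 = 3696; M₃M₄ = 12·11·25 = 3300.
Length 3: M₁..M₃: k=1: 0+3696+24·28·11=11088; k=2: 8064+0+24·12·11=11232 → min 11088 | M₂..M₄: k=2: 0+3300+28·12·25=11700; k=3: 3696+0+28·11·25=11396 → min 11396.
Length 4: M₁..M₄: k=1: 0+11396+24·28·25=28196; k=2: 8064+3300+24·12·25=18564; k=3: 11088+0+24·11·25=17688 → min 17688.
Optimal order: ((M₁·(M₂·M₃))·M₄) with cost 17688.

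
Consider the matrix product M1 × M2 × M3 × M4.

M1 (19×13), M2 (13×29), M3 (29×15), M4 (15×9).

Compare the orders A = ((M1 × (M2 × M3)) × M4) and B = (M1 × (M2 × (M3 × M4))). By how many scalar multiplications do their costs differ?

2394

Order A = ((M1 × (M2 × M3)) × M4): (M2 × M3): 13×29 by 29×15 → 13×15, cost 13·29·15 = 5655; (M1 × (M2 × M3)): 19×13 by 13×15 → 19×15, cost 19·13·15 = 3705; cumulative 9360; ((M1 × (M2 × M3)) × M4): 19×15 by 15×9 → 19×9, cost 19·15·9 = 2565; cumulative 11925. Total 11925.
Order B = (M1 × (M2 × (M3 × M4))): (M3 × M4): 29×15 by 15×9 → 29×9, cost 29·15·9 = 3915; (M2 × (M3 × M4)): 13×29 by 29×9 → 13×9, cost 13·29·9 = 3393; cumulative 7308; (M1 × (M2 × (M3 × M4))): 19×13 by 13×9 → 19×9, cost 19·13·9 = 2223; cumulative 9531. Total 9531.
Difference: |11925 − 9531| = 2394.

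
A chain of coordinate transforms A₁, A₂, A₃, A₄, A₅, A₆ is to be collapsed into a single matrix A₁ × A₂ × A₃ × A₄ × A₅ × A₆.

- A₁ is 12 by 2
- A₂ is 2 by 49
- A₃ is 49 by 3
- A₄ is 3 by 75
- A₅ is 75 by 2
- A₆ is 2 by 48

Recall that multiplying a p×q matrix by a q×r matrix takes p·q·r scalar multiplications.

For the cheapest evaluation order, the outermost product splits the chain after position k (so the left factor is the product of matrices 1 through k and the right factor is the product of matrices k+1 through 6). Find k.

5

Adjacent pairs: A₁A₂ = 12·2·49 = 1176; A₂A₃ = 2·49·3 = 294; A₃A₄ = 49·3·75 = 11025; A₄A₅ = 3·75·2 = 450; A₅A₆ = 75·2·48 = 7200.
Length 3: A₁..A₃: k=1: 0+294+12·2·3=366; k=2: 1176+0+12·49·3=2940 → min 366 | A₂..A₄: k=2: 0+11025+2·49·75=18375; k=3: 294+0+2·3·75=744 → min 744 | A₃..A₅: k=3: 0+450+49·3·2=744; k=4: 11025+0+49·75·2=18375 → min 744 | A₄..A₆: k=4: 0+7200+3·75·48=18000; k=5: 450+0+3·2·48=738 → min 738.
Length 4: A₁..A₄: k=1: 0+744+12·2·75=2544; k=2: 1176+11025+12·49·75=56301; k=3: 366+0+12·3·75=3066 → min 2544 | A₂..A₅: k=2: 0+744+2·49·2=940; k=3: 294+450+2·3·2=756; k=4: 744+0+2·75·2=1044 → min 756 | A₃..A₆: k=3: 0+738+49·3·48=7794; k=4: 11025+7200+49·75·48=194625; k=5: 744+0+49·2·48=5448 → min 5448.
Length 5: A₁..A₅: k=1: 0+756+12·2·2=804; k=2: 1176+744+12·49·2=3096; k=3: 366+450+12·3·2=888; k=4: 2544+0+12·75·2=4344 → min 804 | A₂..A₆: k=2: 0+5448+2·49·48=10152; k=3: 294+738+2·3·48=1320; k=4: 744+7200+2·75·48=15144; k=5: 756+0+2·2·48=948 → min 948.
Top-level splits: k=1: (A₁..A₁)·(A₂..A₆) → 0+948+12·2·48 = 2100; k=2: (A₁..A₂)·(A₃..A₆) → 1176+5448+12·49·48 = 34848; k=3: (A₁..A₃)·(A₄..A₆) → 366+738+12·3·48 = 2832; k=4: (A₁..A₄)·(A₅..A₆) → 2544+7200+12·75·48 = 52944; k=5: (A₁..A₅)·(A₆..A₆) → 804+0+12·2·48 = 1956.
Best split is after A₅, i.e. k = 5.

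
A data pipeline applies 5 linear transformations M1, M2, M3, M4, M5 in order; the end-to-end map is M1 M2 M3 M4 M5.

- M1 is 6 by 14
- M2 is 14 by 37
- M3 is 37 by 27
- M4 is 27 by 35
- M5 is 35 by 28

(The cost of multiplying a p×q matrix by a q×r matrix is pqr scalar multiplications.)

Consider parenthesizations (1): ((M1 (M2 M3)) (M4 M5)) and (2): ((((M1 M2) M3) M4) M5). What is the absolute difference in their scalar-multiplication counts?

Order (1) = ((M1 (M2 M3)) (M4 M5)): (M2 M3): 14×37 by 37×27 → 14×27, cost 14·37·27 = 13986; (M1 (M2 M3)): 6×14 by 14×27 → 6×27, cost 6·14·27 = 2268; cumulative 16254; (M4 M5): 27×35 by 35×28 → 27×28, cost 27·35·28 = 26460; ((M1 (M2 M3)) (M4 M5)): 6×27 by 27×28 → 6×28, cost 6·27·28 = 4536; cumulative 47250. Total 47250.
Order (2) = ((((M1 M2) M3) M4) M5): (M1 M2): 6×14 by 14×37 → 6×37, cost 6·14·37 = 3108; ((M1 M2) M3): 6×37 by 37×27 → 6×27, cost 6·37·27 = 5994; cumulative 9102; (((M1 M2) M3) M4): 6×27 by 27×35 → 6×35, cost 6·27·35 = 5670; cumulative 14772; ((((M1 M2) M3) M4) M5): 6×35 by 35×28 → 6×28, cost 6·35·28 = 5880; cumulative 20652. Total 20652.
Difference: |47250 − 20652| = 26598.

26598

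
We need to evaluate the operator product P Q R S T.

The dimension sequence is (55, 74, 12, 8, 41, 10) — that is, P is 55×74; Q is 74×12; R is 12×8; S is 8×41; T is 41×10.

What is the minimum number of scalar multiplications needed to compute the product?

47344

Adjacent pairs: PQ = 55·74·12 = 48840; QR = 74·12·8 = 7104; RS = 12·8·41 = 3936; ST = 8·41·10 = 3280.
Length 3: P..R: k=1: 0+7104+55·74·8=39664; k=2: 48840+0+55·12·8=54120 → min 39664 | Q..S: k=2: 0+3936+74·12·41=40344; k=3: 7104+0+74·8·41=31376 → min 31376 | R..T: k=3: 0+3280+12·8·10=4240; k=4: 3936+0+12·41·10=8856 → min 4240.
Length 4: P..S: k=1: 0+31376+55·74·41=198246; k=2: 48840+3936+55·12·41=79836; k=3: 39664+0+55·8·41=57704 → min 57704 | Q..T: k=2: 0+4240+74·12·10=13120; k=3: 7104+3280+74·8·10=16304; k=4: 31376+0+74·41·10=61716 → min 13120.
Length 5: P..T: k=1: 0+13120+55·74·10=53820; k=2: 48840+4240+55·12·10=59680; k=3: 39664+3280+55·8·10=47344; k=4: 57704+0+55·41·10=80254 → min 47344.
Optimal order: ((P (Q R)) (S T)) with cost 47344.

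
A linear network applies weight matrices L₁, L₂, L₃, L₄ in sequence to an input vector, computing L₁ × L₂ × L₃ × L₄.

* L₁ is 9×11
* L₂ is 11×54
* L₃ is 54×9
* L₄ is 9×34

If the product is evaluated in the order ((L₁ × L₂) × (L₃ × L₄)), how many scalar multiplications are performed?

38394

(L₁ × L₂): 9×11 by 11×54 → 9×54, cost 9·11·54 = 5346
(L₃ × L₄): 54×9 by 9×34 → 54×34, cost 54·9·34 = 16524
((L₁ × L₂) × (L₃ × L₄)): 9×54 by 54×34 → 9×34, cost 9·54·34 = 16524; cumulative 38394
Total: 38394 scalar multiplications.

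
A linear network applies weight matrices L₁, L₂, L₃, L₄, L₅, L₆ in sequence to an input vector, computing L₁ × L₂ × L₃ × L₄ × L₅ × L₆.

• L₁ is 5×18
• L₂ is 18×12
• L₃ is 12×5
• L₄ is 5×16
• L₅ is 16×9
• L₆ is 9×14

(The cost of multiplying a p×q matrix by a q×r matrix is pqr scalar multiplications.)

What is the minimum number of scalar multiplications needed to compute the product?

2955

Adjacent pairs: L₁L₂ = 5·18·12 = 1080; L₂L₃ = 18·12·5 = 1080; L₃L₄ = 12·5·16 = 960; L₄L₅ = 5·16·9 = 720; L₅L₆ = 16·9·14 = 2016.
Length 3: L₁..L₃: k=1: 0+1080+5·18·5=1530; k=2: 1080+0+5·12·5=1380 → min 1380 | L₂..L₄: k=2: 0+960+18·12·16=4416; k=3: 1080+0+18·5·16=2520 → min 2520 | L₃..L₅: k=3: 0+720+12·5·9=1260; k=4: 960+0+12·16·9=2688 → min 1260 | L₄..L₆: k=4: 0+2016+5·16·14=3136; k=5: 720+0+5·9·14=1350 → min 1350.
Length 4: L₁..L₄: k=1: 0+2520+5·18·16=3960; k=2: 1080+960+5·12·16=3000; k=3: 1380+0+5·5·16=1780 → min 1780 | L₂..L₅: k=2: 0+1260+18·12·9=3204; k=3: 1080+720+18·5·9=2610; k=4: 2520+0+18·16·9=5112 → min 2610 | L₃..L₆: k=3: 0+1350+12·5·14=2190; k=4: 960+2016+12·16·14=5664; k=5: 1260+0+12·9·14=2772 → min 2190.
Length 5: L₁..L₅: k=1: 0+2610+5·18·9=3420; k=2: 1080+1260+5·12·9=2880; k=3: 1380+720+5·5·9=2325; k=4: 1780+0+5·16·9=2500 → min 2325 | L₂..L₆: k=2: 0+2190+18·12·14=5214; k=3: 1080+1350+18·5·14=3690; k=4: 2520+2016+18·16·14=8568; k=5: 2610+0+18·9·14=4878 → min 3690.
Length 6: L₁..L₆: k=1: 0+3690+5·18·14=4950; k=2: 1080+2190+5·12·14=4110; k=3: 1380+1350+5·5·14=3080; k=4: 1780+2016+5·16·14=4916; k=5: 2325+0+5·9·14=2955 → min 2955.
Optimal order: ((((L₁ × L₂) × L₃) × (L₄ × L₅)) × L₆) with cost 2955.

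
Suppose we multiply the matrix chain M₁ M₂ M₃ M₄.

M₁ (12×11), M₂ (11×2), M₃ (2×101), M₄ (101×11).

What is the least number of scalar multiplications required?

2750

Adjacent pairs: M₁M₂ = 12·11·2 = 264; M₂M₃ = 11·2·101 = 2222; M₃M₄ = 2·101·11 = 2222.
Length 3: M₁..M₃: k=1: 0+2222+12·11·101=15554; k=2: 264+0+12·2·101=2688 → min 2688 | M₂..M₄: k=2: 0+2222+11·2·11=2464; k=3: 2222+0+11·101·11=14443 → min 2464.
Length 4: M₁..M₄: k=1: 0+2464+12·11·11=3916; k=2: 264+2222+12·2·11=2750; k=3: 2688+0+12·101·11=16020 → min 2750.
Optimal order: ((M₁ M₂) (M₃ M₄)) with cost 2750.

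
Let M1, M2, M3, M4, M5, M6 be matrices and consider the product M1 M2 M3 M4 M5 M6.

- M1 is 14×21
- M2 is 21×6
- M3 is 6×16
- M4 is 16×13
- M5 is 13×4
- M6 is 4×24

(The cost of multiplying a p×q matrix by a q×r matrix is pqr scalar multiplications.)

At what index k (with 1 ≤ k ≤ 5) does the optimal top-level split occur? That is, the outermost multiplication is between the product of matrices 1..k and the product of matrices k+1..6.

5

Adjacent pairs: M1M2 = 14·21·6 = 1764; M2M3 = 21·6·16 = 2016; M3M4 = 6·16·13 = 1248; M4M5 = 16·13·4 = 832; M5M6 = 13·4·24 = 1248.
Length 3: M1..M3: k=1: 0+2016+14·21·16=6720; k=2: 1764+0+14·6·16=3108 → min 3108 | M2..M4: k=2: 0+1248+21·6·13=2886; k=3: 2016+0+21·16·13=6384 → min 2886 | M3..M5: k=3: 0+832+6·16·4=1216; k=4: 1248+0+6·13·4=1560 → min 1216 | M4..M6: k=4: 0+1248+16·13·24=6240; k=5: 832+0+16·4·24=2368 → min 2368.
Length 4: M1..M4: k=1: 0+2886+14·21·13=6708; k=2: 1764+1248+14·6·13=4104; k=3: 3108+0+14·16·13=6020 → min 4104 | M2..M5: k=2: 0+1216+21·6·4=1720; k=3: 2016+832+21·16·4=4192; k=4: 2886+0+21·13·4=3978 → min 1720 | M3..M6: k=3: 0+2368+6·16·24=4672; k=4: 1248+1248+6·13·24=4368; k=5: 1216+0+6·4·24=1792 → min 1792.
Length 5: M1..M5: k=1: 0+1720+14·21·4=2896; k=2: 1764+1216+14·6·4=3316; k=3: 3108+832+14·16·4=4836; k=4: 4104+0+14·13·4=4832 → min 2896 | M2..M6: k=2: 0+1792+21·6·24=4816; k=3: 2016+2368+21·16·24=12448; k=4: 2886+1248+21·13·24=10686; k=5: 1720+0+21·4·24=3736 → min 3736.
Top-level splits: k=1: (M1..M1)·(M2..M6) → 0+3736+14·21·24 = 10792; k=2: (M1..M2)·(M3..M6) → 1764+1792+14·6·24 = 5572; k=3: (M1..M3)·(M4..M6) → 3108+2368+14·16·24 = 10852; k=4: (M1..M4)·(M5..M6) → 4104+1248+14·13·24 = 9720; k=5: (M1..M5)·(M6..M6) → 2896+0+14·4·24 = 4240.
Best split is after M5, i.e. k = 5.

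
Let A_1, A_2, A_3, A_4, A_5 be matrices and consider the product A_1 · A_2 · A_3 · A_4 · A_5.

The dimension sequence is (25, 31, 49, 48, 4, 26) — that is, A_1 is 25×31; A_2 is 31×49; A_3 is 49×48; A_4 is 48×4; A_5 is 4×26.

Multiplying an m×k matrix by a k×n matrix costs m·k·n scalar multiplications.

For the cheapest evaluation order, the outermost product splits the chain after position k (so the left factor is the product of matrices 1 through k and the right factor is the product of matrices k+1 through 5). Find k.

Adjacent pairs: A_1A_2 = 25·31·49 = 37975; A_2A_3 = 31·49·48 = 72912; A_3A_4 = 49·48·4 = 9408; A_4A_5 = 48·4·26 = 4992.
Length 3: A_1..A_3: k=1: 0+72912+25·31·48=110112; k=2: 37975+0+25·49·48=96775 → min 96775 | A_2..A_4: k=2: 0+9408+31·49·4=15484; k=3: 72912+0+31·48·4=78864 → min 15484 | A_3..A_5: k=3: 0+4992+49·48·26=66144; k=4: 9408+0+49·4·26=14504 → min 14504.
Length 4: A_1..A_4: k=1: 0+15484+25·31·4=18584; k=2: 37975+9408+25·49·4=52283; k=3: 96775+0+25·48·4=101575 → min 18584 | A_2..A_5: k=2: 0+14504+31·49·26=53998; k=3: 72912+4992+31·48·26=116592; k=4: 15484+0+31·4·26=18708 → min 18708.
Top-level splits: k=1: (A_1..A_1)·(A_2..A_5) → 0+18708+25·31·26 = 38858; k=2: (A_1..A_2)·(A_3..A_5) → 37975+14504+25·49·26 = 84329; k=3: (A_1..A_3)·(A_4..A_5) → 96775+4992+25·48·26 = 132967; k=4: (A_1..A_4)·(A_5..A_5) → 18584+0+25·4·26 = 21184.
Best split is after A_4, i.e. k = 4.

4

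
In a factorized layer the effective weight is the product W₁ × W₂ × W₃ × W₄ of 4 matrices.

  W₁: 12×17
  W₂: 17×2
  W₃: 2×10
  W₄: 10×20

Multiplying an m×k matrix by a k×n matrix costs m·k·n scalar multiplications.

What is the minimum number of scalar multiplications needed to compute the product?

1288

Adjacent pairs: W₁W₂ = 12·17·2 = 408; W₂W₃ = 17·2·10 = 340; W₃W₄ = 2·10·20 = 400.
Length 3: W₁..W₃: k=1: 0+340+12·17·10=2380; k=2: 408+0+12·2·10=648 → min 648 | W₂..W₄: k=2: 0+400+17·2·20=1080; k=3: 340+0+17·10·20=3740 → min 1080.
Length 4: W₁..W₄: k=1: 0+1080+12·17·20=5160; k=2: 408+400+12·2·20=1288; k=3: 648+0+12·10·20=3048 → min 1288.
Optimal order: ((W₁ × W₂) × (W₃ × W₄)) with cost 1288.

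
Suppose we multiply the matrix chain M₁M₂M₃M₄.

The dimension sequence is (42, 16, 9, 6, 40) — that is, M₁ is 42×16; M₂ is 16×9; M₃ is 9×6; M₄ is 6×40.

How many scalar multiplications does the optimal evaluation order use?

Adjacent pairs: M₁M₂ = 42·16·9 = 6048; M₂M₃ = 16·9·6 = 864; M₃M₄ = 9·6·40 = 2160.
Length 3: M₁..M₃: k=1: 0+864+42·16·6=4896; k=2: 6048+0+42·9·6=8316 → min 4896 | M₂..M₄: k=2: 0+2160+16·9·40=7920; k=3: 864+0+16·6·40=4704 → min 4704.
Length 4: M₁..M₄: k=1: 0+4704+42·16·40=31584; k=2: 6048+2160+42·9·40=23328; k=3: 4896+0+42·6·40=14976 → min 14976.
Optimal order: ((M₁(M₂M₃))M₄) with cost 14976.

14976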